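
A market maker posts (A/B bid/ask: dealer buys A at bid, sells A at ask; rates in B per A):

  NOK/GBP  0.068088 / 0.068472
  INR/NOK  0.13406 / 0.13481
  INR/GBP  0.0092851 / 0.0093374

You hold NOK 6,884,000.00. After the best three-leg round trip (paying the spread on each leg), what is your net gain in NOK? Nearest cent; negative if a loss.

Net profit: NOK 40,562.27

Best loop NOK → INR → GBP → NOK:
NOK 6,884,000.00 ÷ 0.13481 (buy INR at ask) = INR 51,064,461.09
INR 51,064,461.09 × 0.0092851 (sell INR at bid) = GBP 474,138.63
GBP 474,138.63 ÷ 0.068472 (buy NOK at ask) = NOK 6,924,562.27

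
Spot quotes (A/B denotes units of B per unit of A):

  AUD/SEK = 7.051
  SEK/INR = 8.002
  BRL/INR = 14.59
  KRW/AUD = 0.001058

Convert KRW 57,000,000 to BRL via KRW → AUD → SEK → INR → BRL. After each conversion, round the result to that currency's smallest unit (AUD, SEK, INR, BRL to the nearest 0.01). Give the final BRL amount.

BRL 233,213.94

KRW 57,000,000 × 0.001058 = AUD 60,306.00
AUD 60,306.00 × 7.051 = SEK 425,217.61
SEK 425,217.61 × 8.002 = INR 3,402,591.32
INR 3,402,591.32 ÷ 14.59 = BRL 233,213.94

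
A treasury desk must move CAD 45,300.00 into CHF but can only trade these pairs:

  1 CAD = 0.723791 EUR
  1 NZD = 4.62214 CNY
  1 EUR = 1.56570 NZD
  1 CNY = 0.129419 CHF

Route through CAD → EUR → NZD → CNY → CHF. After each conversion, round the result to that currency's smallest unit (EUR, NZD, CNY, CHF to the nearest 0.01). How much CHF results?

CHF 30,708.67

CAD 45,300.00 × 0.723791 = EUR 32,787.73
EUR 32,787.73 × 1.56570 = NZD 51,335.75
NZD 51,335.75 × 4.62214 = CNY 237,281.02
CNY 237,281.02 × 0.129419 = CHF 30,708.67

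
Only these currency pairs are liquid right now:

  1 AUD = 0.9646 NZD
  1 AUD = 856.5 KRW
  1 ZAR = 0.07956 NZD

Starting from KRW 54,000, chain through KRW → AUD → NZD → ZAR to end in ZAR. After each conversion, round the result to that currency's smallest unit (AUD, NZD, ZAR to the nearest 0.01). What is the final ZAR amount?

KRW 54,000 ÷ 856.5 = AUD 63.05
AUD 63.05 × 0.9646 = NZD 60.82
NZD 60.82 ÷ 0.07956 = ZAR 764.45

ZAR 764.45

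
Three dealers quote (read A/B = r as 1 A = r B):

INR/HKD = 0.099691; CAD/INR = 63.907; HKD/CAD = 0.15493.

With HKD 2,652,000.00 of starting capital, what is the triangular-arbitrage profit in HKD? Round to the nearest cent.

Profit: HKD 34,789.33

Profitable loop is HKD → INR → CAD → HKD:
HKD 2,652,000.00 ÷ 0.099691 = INR 26,602,200.80
INR 26,602,200.80 ÷ 63.907 = CAD 416,264.27
CAD 416,264.27 ÷ 0.15493 = HKD 2,686,789.33
Profit = HKD 2,686,789.33 − HKD 2,652,000.00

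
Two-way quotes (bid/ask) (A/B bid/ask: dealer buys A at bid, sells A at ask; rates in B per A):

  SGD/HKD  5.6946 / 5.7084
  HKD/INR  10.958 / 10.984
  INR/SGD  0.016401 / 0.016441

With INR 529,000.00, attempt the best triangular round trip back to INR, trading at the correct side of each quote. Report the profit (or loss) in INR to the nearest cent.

Net profit: INR 12,402.83

Best loop INR → SGD → HKD → INR:
INR 529,000.00 × 0.016401 (sell INR at bid) = SGD 8,676.13
SGD 8,676.13 × 5.6946 (sell SGD at bid) = HKD 49,407.08
HKD 49,407.08 × 10.958 (sell HKD at bid) = INR 541,402.83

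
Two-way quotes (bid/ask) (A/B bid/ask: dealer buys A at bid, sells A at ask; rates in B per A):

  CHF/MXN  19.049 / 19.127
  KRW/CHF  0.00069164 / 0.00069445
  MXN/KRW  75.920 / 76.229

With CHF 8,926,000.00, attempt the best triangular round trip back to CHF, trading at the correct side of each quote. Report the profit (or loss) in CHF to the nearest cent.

Best loop CHF → MXN → KRW → CHF:
CHF 8,926,000.00 × 19.049 (sell CHF at bid) = MXN 170,031,374.00
MXN 170,031,374.00 × 75.920 (sell MXN at bid) = KRW 12,908,781,914
KRW 12,908,781,914 × 0.00069164 (sell KRW at bid) = CHF 8,928,229.92

Net profit: CHF 2,229.92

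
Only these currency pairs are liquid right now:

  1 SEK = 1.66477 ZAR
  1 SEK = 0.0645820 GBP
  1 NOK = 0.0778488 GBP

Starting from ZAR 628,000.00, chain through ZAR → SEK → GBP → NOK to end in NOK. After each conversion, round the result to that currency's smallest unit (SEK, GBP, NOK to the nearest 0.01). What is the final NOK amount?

ZAR 628,000.00 ÷ 1.66477 = SEK 377,229.29
SEK 377,229.29 × 0.0645820 = GBP 24,362.22
GBP 24,362.22 ÷ 0.0778488 = NOK 312,942.78

NOK 312,942.78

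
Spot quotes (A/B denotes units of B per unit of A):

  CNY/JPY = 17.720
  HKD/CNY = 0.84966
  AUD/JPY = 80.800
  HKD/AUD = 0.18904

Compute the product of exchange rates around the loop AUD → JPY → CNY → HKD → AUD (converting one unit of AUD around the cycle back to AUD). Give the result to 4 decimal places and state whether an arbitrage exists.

Around AUD → JPY → CNY → HKD → AUD: 1 × 80.800 ÷ 17.720 ÷ 0.84966 × 0.18904 = 1.014510
Product > 1; profitable direction is AUD → JPY → CNY → HKD → AUD.

1.0145 (arbitrage exists)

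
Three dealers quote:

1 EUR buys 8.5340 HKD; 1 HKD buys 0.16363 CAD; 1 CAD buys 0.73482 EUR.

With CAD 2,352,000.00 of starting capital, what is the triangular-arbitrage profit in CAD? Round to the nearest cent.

Profitable loop is CAD → EUR → HKD → CAD:
CAD 2,352,000.00 × 0.73482 = EUR 1,728,296.64
EUR 1,728,296.64 × 8.5340 = HKD 14,749,283.53
HKD 14,749,283.53 × 0.16363 = CAD 2,413,425.26
Profit = CAD 2,413,425.26 − CAD 2,352,000.00

Profit: CAD 61,425.26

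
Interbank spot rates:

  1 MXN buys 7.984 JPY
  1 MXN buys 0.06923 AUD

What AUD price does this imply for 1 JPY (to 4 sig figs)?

JPY/AUD = 0.008671

1 JPY ÷ 7.984 = 0.125251 MXN
0.125251 MXN × 0.06923 = 0.00867109 AUD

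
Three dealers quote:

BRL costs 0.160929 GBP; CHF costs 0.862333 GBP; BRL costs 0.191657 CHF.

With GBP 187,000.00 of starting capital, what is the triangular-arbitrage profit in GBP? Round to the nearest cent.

Profitable loop is GBP → BRL → CHF → GBP:
GBP 187,000.00 ÷ 0.160929 = BRL 1,162,003.12
BRL 1,162,003.12 × 0.191657 = CHF 222,706.03
CHF 222,706.03 × 0.862333 = GBP 192,046.76
Profit = GBP 192,046.76 − GBP 187,000.00

Profit: GBP 5,046.76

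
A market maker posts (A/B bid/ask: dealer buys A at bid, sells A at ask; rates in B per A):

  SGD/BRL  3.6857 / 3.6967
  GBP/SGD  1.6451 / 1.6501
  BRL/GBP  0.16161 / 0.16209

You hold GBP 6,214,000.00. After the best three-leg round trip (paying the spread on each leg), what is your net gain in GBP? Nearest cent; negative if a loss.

Best loop GBP → BRL → SGD → GBP:
GBP 6,214,000.00 ÷ 0.16209 (buy BRL at ask) = BRL 38,336,726.51
BRL 38,336,726.51 ÷ 3.6967 (buy SGD at ask) = SGD 10,370,526.82
SGD 10,370,526.82 ÷ 1.6501 (buy GBP at ask) = GBP 6,284,786.88

Net profit: GBP 70,786.88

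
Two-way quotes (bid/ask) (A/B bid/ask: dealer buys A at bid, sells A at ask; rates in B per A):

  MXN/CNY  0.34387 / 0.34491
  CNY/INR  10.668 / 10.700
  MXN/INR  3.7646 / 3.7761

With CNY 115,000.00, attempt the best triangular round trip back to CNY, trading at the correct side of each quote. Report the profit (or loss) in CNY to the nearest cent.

Net profit: CNY 2,307.86

Best loop CNY → MXN → INR → CNY:
CNY 115,000.00 ÷ 0.34491 (buy MXN at ask) = MXN 333,420.31
MXN 333,420.31 × 3.7646 (sell MXN at bid) = INR 1,255,194.11
INR 1,255,194.11 ÷ 10.700 (buy CNY at ask) = CNY 117,307.86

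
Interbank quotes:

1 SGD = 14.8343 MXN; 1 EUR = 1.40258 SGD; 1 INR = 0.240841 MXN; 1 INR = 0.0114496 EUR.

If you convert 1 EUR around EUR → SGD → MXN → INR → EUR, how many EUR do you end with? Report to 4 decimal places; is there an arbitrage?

Around EUR → SGD → MXN → INR → EUR: 1 × 1.40258 × 14.8343 ÷ 0.240841 × 0.0114496 = 0.989133
Product < 1; profitable direction is EUR → INR → MXN → SGD → EUR.

0.9891 (arbitrage exists)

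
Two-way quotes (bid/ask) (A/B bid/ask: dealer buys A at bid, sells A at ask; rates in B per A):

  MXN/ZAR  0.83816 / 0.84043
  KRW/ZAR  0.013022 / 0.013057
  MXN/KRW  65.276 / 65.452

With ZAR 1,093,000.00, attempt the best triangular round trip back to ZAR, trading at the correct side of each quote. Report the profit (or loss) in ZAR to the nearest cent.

Best loop ZAR → MXN → KRW → ZAR:
ZAR 1,093,000.00 ÷ 0.84043 (buy MXN at ask) = MXN 1,300,524.73
MXN 1,300,524.73 × 65.276 (sell MXN at bid) = KRW 84,893,052
KRW 84,893,052 × 0.013022 (sell KRW at bid) = ZAR 1,105,477.33

Net profit: ZAR 12,477.33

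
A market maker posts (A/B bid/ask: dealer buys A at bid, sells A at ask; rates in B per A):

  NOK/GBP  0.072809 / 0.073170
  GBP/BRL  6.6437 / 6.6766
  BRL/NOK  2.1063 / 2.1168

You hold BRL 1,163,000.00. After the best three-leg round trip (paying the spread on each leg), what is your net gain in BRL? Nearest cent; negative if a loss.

Net profit: BRL 21,936.35

Best loop BRL → NOK → GBP → BRL:
BRL 1,163,000.00 × 2.1063 (sell BRL at bid) = NOK 2,449,626.90
NOK 2,449,626.90 × 0.072809 (sell NOK at bid) = GBP 178,354.88
GBP 178,354.88 × 6.6437 (sell GBP at bid) = BRL 1,184,936.35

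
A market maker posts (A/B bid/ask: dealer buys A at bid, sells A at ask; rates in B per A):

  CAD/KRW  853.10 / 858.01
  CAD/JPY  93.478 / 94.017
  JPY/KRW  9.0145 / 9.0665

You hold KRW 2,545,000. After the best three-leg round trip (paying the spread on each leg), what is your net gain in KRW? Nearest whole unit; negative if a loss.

Best loop KRW → JPY → CAD → KRW:
KRW 2,545,000 ÷ 9.0665 (buy JPY at ask) = JPY 280,704
JPY 280,704 ÷ 94.017 (buy CAD at ask) = CAD 2,985.67
CAD 2,985.67 × 853.10 (sell CAD at bid) = KRW 2,547,075

Net profit: KRW 2,075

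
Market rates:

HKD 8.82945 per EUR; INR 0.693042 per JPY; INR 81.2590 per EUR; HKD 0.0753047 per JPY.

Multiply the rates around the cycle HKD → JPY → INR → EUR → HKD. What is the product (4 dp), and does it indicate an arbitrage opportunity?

Around HKD → JPY → INR → EUR → HKD: 1 ÷ 0.0753047 × 0.693042 ÷ 81.2590 × 8.82945 = 0.999999
Product ≈ 1 (deviation 0.000%, within rounding noise).

1.0000 (no arbitrage)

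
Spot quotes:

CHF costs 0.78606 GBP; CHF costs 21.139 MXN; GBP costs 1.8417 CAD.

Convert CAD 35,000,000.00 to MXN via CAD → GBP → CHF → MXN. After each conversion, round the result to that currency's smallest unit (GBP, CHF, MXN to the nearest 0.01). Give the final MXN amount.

CAD 35,000,000.00 ÷ 1.8417 = GBP 19,004,180.92
GBP 19,004,180.92 ÷ 0.78606 = CHF 24,176,501.69
CHF 24,176,501.69 × 21.139 = MXN 511,067,069.22

MXN 511,067,069.22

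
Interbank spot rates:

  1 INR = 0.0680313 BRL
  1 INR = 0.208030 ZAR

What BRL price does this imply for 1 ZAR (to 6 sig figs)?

1 ZAR ÷ 0.208030 = 4.807 INR
4.807 INR × 0.0680313 = 0.327026 BRL

ZAR/BRL = 0.327026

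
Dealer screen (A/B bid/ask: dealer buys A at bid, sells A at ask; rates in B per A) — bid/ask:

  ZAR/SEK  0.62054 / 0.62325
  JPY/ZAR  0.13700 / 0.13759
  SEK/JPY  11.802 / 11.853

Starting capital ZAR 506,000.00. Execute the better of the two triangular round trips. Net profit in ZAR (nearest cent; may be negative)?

Best loop ZAR → SEK → JPY → ZAR:
ZAR 506,000.00 × 0.62054 (sell ZAR at bid) = SEK 313,993.24
SEK 313,993.24 × 11.802 (sell SEK at bid) = JPY 3,705,748
JPY 3,705,748 × 0.13700 (sell JPY at bid) = ZAR 507,687.51

Net profit: ZAR 1,687.51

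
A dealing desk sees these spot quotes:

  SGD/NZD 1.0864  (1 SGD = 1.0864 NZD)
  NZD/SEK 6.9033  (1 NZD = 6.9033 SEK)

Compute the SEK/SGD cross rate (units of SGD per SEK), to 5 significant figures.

1 SEK ÷ 6.9033 = 0.144858 NZD
0.144858 NZD ÷ 1.0864 = 0.133338 SGD

SEK/SGD = 0.13334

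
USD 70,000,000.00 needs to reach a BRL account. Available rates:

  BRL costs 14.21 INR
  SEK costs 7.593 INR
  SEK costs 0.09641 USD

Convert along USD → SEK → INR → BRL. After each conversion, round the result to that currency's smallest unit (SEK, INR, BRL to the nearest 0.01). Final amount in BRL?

USD 70,000,000.00 ÷ 0.09641 = SEK 726,065,760.81
SEK 726,065,760.81 × 7.593 = INR 5,513,017,321.83
INR 5,513,017,321.83 ÷ 14.21 = BRL 387,967,439.96

BRL 387,967,439.96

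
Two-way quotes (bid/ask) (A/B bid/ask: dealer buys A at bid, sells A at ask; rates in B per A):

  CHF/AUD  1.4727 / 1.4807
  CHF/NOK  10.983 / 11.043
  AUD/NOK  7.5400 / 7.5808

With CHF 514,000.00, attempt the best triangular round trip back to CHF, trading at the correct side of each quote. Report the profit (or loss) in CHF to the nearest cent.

Net profit: CHF 2,846.62

Best loop CHF → AUD → NOK → CHF:
CHF 514,000.00 × 1.4727 (sell CHF at bid) = AUD 756,967.80
AUD 756,967.80 × 7.5400 (sell AUD at bid) = NOK 5,707,537.21
NOK 5,707,537.21 ÷ 11.043 (buy CHF at ask) = CHF 516,846.62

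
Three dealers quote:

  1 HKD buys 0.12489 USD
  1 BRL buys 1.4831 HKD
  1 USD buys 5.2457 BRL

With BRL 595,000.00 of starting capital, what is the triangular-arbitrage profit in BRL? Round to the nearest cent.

Profit: BRL 17,372.13

Profitable loop is BRL → USD → HKD → BRL:
BRL 595,000.00 ÷ 5.2457 = USD 113,426.23
USD 113,426.23 ÷ 0.12489 = HKD 908,209.10
HKD 908,209.10 ÷ 1.4831 = BRL 612,372.13
Profit = BRL 612,372.13 − BRL 595,000.00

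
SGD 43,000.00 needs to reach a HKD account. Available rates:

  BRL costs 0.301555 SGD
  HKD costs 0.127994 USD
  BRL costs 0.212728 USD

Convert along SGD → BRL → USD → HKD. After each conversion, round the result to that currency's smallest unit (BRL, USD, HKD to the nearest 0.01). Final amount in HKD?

SGD 43,000.00 ÷ 0.301555 = BRL 142,594.22
BRL 142,594.22 × 0.212728 = USD 30,333.78
USD 30,333.78 ÷ 0.127994 = HKD 236,993.77

HKD 236,993.77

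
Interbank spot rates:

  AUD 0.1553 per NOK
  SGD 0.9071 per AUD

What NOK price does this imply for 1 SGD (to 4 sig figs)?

1 SGD ÷ 0.9071 = 1.10241 AUD
1.10241 AUD ÷ 0.1553 = 7.09861 NOK

SGD/NOK = 7.099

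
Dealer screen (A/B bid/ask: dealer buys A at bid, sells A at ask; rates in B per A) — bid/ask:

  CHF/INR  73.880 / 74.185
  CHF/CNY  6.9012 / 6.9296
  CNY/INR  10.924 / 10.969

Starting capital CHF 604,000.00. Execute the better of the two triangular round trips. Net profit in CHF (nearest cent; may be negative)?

Net profit: CHF 9,800.37

Best loop CHF → CNY → INR → CHF:
CHF 604,000.00 × 6.9012 (sell CHF at bid) = CNY 4,168,324.80
CNY 4,168,324.80 × 10.924 (sell CNY at bid) = INR 45,534,780.12
INR 45,534,780.12 ÷ 74.185 (buy CHF at ask) = CHF 613,800.37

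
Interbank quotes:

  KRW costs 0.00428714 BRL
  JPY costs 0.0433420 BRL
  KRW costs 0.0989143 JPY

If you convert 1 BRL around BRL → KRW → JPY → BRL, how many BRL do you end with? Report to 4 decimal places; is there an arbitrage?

1.0000 (no arbitrage)

Around BRL → KRW → JPY → BRL: 1 ÷ 0.00428714 × 0.0989143 × 0.0433420 = 1.000001
Product ≈ 1 (deviation 0.000%, within rounding noise).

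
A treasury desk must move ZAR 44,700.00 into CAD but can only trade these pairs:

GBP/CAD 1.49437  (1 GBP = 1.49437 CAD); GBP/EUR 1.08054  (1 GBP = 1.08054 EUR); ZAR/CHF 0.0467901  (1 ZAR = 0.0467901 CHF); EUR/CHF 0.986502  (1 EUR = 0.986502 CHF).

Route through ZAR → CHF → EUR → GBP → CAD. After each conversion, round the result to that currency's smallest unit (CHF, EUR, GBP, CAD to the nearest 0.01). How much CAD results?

CAD 2,932.12

ZAR 44,700.00 × 0.0467901 = CHF 2,091.52
CHF 2,091.52 ÷ 0.986502 = EUR 2,120.14
EUR 2,120.14 ÷ 1.08054 = GBP 1,962.11
GBP 1,962.11 × 1.49437 = CAD 2,932.12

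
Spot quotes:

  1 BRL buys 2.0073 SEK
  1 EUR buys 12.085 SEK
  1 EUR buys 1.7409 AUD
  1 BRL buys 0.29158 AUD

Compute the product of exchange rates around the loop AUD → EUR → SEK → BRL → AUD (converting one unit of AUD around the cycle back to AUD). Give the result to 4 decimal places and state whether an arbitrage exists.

1.0084 (arbitrage exists)

Around AUD → EUR → SEK → BRL → AUD: 1 ÷ 1.7409 × 12.085 ÷ 2.0073 × 0.29158 = 1.008366
Product > 1; profitable direction is AUD → EUR → SEK → BRL → AUD.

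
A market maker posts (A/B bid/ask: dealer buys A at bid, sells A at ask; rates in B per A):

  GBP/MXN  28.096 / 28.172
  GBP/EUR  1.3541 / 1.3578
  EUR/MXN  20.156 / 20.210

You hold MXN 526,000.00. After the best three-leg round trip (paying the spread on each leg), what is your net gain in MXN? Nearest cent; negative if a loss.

Best loop MXN → EUR → GBP → MXN:
MXN 526,000.00 ÷ 20.210 (buy EUR at ask) = EUR 26,026.72
EUR 26,026.72 ÷ 1.3578 (buy GBP at ask) = GBP 19,168.30
GBP 19,168.30 × 28.096 (sell GBP at bid) = MXN 538,552.59

Net profit: MXN 12,552.59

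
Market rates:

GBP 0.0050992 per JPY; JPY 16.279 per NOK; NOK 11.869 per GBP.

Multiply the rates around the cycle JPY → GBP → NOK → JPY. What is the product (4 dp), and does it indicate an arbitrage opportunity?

0.9852 (arbitrage exists)

Around JPY → GBP → NOK → JPY: 1 × 0.0050992 × 11.869 × 16.279 = 0.985244
Product < 1; profitable direction is JPY → NOK → GBP → JPY.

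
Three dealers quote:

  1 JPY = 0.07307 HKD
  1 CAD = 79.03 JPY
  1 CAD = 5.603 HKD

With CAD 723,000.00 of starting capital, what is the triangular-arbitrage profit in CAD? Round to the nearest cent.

Profitable loop is CAD → JPY → HKD → CAD:
CAD 723,000.00 × 79.03 = JPY 57,138,690
JPY 57,138,690 × 0.07307 = HKD 4,175,124.08
HKD 4,175,124.08 ÷ 5.603 = CAD 745,158.68
Profit = CAD 745,158.68 − CAD 723,000.00

Profit: CAD 22,158.68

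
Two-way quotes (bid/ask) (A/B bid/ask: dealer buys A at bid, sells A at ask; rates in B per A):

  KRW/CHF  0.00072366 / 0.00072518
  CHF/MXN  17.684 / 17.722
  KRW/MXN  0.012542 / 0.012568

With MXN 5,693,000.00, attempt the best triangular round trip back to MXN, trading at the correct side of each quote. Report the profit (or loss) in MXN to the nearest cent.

Best loop MXN → KRW → CHF → MXN:
MXN 5,693,000.00 ÷ 0.012568 (buy KRW at ask) = KRW 452,975,812
KRW 452,975,812 × 0.00072366 (sell KRW at bid) = CHF 327,800.48
CHF 327,800.48 × 17.684 (sell CHF at bid) = MXN 5,796,823.61

Net profit: MXN 103,823.61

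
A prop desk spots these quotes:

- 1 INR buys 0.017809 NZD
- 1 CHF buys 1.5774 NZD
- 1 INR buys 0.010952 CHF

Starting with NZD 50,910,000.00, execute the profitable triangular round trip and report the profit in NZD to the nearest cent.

Profit: NZD 1,571,635.34

Profitable loop is NZD → CHF → INR → NZD:
NZD 50,910,000.00 ÷ 1.5774 = CHF 32,274,629.14
CHF 32,274,629.14 ÷ 0.010952 = INR 2,946,916,466.08
INR 2,946,916,466.08 × 0.017809 = NZD 52,481,635.34
Profit = NZD 52,481,635.34 − NZD 50,910,000.00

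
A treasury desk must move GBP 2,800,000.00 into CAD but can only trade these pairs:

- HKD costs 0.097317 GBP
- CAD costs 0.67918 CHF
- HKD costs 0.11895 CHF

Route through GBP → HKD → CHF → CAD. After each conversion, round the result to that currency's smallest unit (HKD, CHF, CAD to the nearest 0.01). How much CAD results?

GBP 2,800,000.00 ÷ 0.097317 = HKD 28,771,951.46
HKD 28,771,951.46 × 0.11895 = CHF 3,422,423.63
CHF 3,422,423.63 ÷ 0.67918 = CAD 5,039,052.43

CAD 5,039,052.43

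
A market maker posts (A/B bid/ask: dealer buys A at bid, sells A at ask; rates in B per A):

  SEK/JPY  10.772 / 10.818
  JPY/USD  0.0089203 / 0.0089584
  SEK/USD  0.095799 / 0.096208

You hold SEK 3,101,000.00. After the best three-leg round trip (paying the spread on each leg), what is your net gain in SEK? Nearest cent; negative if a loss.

Net result: SEK -3,820.44 (no profitable arbitrage after spreads)

Best loop SEK → JPY → USD → SEK:
SEK 3,101,000.00 × 10.772 (sell SEK at bid) = JPY 33,403,972
JPY 33,403,972 × 0.0089203 (sell JPY at bid) = USD 297,973.45
USD 297,973.45 ÷ 0.096208 (buy SEK at ask) = SEK 3,097,179.56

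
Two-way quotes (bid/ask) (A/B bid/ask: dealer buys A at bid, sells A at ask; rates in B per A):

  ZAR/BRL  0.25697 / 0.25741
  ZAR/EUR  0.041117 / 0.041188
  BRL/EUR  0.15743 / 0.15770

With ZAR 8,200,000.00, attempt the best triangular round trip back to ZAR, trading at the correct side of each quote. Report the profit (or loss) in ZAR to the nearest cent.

Net profit: ZAR 105,736.79

Best loop ZAR → EUR → BRL → ZAR:
ZAR 8,200,000.00 × 0.041117 (sell ZAR at bid) = EUR 337,159.40
EUR 337,159.40 ÷ 0.15770 (buy BRL at ask) = BRL 2,137,979.71
BRL 2,137,979.71 ÷ 0.25741 (buy ZAR at ask) = ZAR 8,305,736.79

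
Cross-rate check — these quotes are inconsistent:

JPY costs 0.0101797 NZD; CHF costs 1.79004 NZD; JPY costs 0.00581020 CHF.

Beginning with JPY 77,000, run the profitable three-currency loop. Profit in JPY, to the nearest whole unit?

Profit: JPY 1,670

Profitable loop is JPY → CHF → NZD → JPY:
JPY 77,000 × 0.00581020 = CHF 447.39
CHF 447.39 × 1.79004 = NZD 800.84
NZD 800.84 ÷ 0.0101797 = JPY 78,670
Profit = JPY 78,670 − JPY 77,000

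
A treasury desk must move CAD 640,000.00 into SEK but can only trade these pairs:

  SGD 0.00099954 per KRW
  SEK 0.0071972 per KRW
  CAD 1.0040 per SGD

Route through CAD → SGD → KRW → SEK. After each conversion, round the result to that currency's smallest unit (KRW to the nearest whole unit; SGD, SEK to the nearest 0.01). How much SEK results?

CAD 640,000.00 ÷ 1.0040 = SGD 637,450.20
SGD 637,450.20 ÷ 0.00099954 = KRW 637,743,562
KRW 637,743,562 × 0.0071972 = SEK 4,589,967.96

SEK 4,589,967.96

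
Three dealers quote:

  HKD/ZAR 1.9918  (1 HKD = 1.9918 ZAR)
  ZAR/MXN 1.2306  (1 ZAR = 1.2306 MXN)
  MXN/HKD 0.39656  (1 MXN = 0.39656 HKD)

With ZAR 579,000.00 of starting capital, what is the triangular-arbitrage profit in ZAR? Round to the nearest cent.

Profitable loop is ZAR → HKD → MXN → ZAR:
ZAR 579,000.00 ÷ 1.9918 = HKD 290,691.84
HKD 290,691.84 ÷ 0.39656 = MXN 733,033.68
MXN 733,033.68 ÷ 1.2306 = ZAR 595,671.77
Profit = ZAR 595,671.77 − ZAR 579,000.00

Profit: ZAR 16,671.77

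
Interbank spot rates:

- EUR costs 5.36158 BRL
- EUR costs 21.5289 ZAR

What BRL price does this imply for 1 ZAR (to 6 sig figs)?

ZAR/BRL = 0.249041

1 ZAR ÷ 21.5289 = 0.0464492 EUR
0.0464492 EUR × 5.36158 = 0.249041 BRL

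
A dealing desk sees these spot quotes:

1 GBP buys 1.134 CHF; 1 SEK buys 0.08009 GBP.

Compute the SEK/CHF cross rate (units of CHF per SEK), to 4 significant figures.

SEK/CHF = 0.09082

1 SEK × 0.08009 = 0.08009 GBP
0.08009 GBP × 1.134 = 0.0908221 CHF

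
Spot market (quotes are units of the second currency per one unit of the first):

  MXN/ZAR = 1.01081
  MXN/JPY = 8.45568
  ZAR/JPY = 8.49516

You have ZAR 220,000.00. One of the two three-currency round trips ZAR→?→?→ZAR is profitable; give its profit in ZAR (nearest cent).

Profit: ZAR 3,416.50

Profitable loop is ZAR → JPY → MXN → ZAR:
ZAR 220,000.00 × 8.49516 = JPY 1,868,935
JPY 1,868,935 ÷ 8.45568 = MXN 221,027.19
MXN 221,027.19 × 1.01081 = ZAR 223,416.50
Profit = ZAR 223,416.50 − ZAR 220,000.00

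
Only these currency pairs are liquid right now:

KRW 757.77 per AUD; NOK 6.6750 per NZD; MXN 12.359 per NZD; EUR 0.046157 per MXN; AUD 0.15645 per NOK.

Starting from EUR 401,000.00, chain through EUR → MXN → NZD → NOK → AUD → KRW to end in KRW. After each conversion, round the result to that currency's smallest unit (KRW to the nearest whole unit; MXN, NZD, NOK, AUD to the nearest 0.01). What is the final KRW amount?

KRW 556,272,652

EUR 401,000.00 ÷ 0.046157 = MXN 8,687,739.67
MXN 8,687,739.67 ÷ 12.359 = NZD 702,948.43
NZD 702,948.43 × 6.6750 = NOK 4,692,180.77
NOK 4,692,180.77 × 0.15645 = AUD 734,091.68
AUD 734,091.68 × 757.77 = KRW 556,272,652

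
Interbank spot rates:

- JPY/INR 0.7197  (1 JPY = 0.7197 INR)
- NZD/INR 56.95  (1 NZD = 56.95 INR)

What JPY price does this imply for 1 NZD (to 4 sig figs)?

NZD/JPY = 79.13

1 NZD × 56.95 = 56.95 INR
56.95 INR ÷ 0.7197 = 79.1302 JPY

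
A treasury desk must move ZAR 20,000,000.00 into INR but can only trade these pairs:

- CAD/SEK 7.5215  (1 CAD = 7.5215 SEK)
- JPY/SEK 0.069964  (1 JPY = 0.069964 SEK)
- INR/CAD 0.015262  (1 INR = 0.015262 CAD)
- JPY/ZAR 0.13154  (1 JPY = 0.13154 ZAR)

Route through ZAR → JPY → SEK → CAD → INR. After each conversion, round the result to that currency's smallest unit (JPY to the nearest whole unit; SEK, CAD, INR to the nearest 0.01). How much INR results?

INR 92,668,232.21

ZAR 20,000,000.00 ÷ 0.13154 = JPY 152,045,005
JPY 152,045,005 × 0.069964 = SEK 10,637,676.73
SEK 10,637,676.73 ÷ 7.5215 = CAD 1,414,302.56
CAD 1,414,302.56 ÷ 0.015262 = INR 92,668,232.21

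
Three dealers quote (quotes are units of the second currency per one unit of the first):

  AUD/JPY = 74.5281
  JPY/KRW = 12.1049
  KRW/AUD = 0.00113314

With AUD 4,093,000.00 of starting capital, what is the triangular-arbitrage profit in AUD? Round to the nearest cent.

Profit: AUD 91,143.50

Profitable loop is AUD → JPY → KRW → AUD:
AUD 4,093,000.00 × 74.5281 = JPY 305,043,513
JPY 305,043,513 × 12.1049 = KRW 3,692,521,224
KRW 3,692,521,224 × 0.00113314 = AUD 4,184,143.50
Profit = AUD 4,184,143.50 − AUD 4,093,000.00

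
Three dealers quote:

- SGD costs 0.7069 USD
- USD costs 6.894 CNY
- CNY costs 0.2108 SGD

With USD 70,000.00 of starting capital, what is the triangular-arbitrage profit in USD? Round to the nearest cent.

Profit: USD 1,911.43

Profitable loop is USD → CNY → SGD → USD:
USD 70,000.00 × 6.894 = CNY 482,580.00
CNY 482,580.00 × 0.2108 = SGD 101,727.86
SGD 101,727.86 × 0.7069 = USD 71,911.43
Profit = USD 71,911.43 − USD 70,000.00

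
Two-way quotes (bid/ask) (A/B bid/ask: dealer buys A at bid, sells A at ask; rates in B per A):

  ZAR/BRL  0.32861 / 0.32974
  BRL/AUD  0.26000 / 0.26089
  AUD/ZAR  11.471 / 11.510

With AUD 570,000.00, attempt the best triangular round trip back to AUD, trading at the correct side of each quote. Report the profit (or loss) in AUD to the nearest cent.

Best loop AUD → BRL → ZAR → AUD:
AUD 570,000.00 ÷ 0.26089 (buy BRL at ask) = BRL 2,184,828.86
BRL 2,184,828.86 ÷ 0.32974 (buy ZAR at ask) = ZAR 6,625,913.92
ZAR 6,625,913.92 ÷ 11.510 (buy AUD at ask) = AUD 575,665.85

Net profit: AUD 5,665.85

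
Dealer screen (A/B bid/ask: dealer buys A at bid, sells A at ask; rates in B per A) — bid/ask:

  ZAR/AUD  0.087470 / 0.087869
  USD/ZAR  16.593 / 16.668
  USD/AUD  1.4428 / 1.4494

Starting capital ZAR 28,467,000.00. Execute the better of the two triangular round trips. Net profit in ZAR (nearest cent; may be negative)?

Net profit: ZAR 39,078.98

Best loop ZAR → AUD → USD → ZAR:
ZAR 28,467,000.00 × 0.087470 (sell ZAR at bid) = AUD 2,490,008.49
AUD 2,490,008.49 ÷ 1.4494 (buy USD at ask) = USD 1,717,958.11
USD 1,717,958.11 × 16.593 (sell USD at bid) = ZAR 28,506,078.98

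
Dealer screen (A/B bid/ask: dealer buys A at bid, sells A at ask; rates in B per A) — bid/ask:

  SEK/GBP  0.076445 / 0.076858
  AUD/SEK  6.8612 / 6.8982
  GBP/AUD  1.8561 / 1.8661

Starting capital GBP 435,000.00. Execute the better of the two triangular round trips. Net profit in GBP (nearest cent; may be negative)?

Net profit: GBP 4,672.68

Best loop GBP → SEK → AUD → GBP:
GBP 435,000.00 ÷ 0.076858 (buy SEK at ask) = SEK 5,659,788.18
SEK 5,659,788.18 ÷ 6.8982 (buy AUD at ask) = AUD 820,473.19
AUD 820,473.19 ÷ 1.8661 (buy GBP at ask) = GBP 439,672.68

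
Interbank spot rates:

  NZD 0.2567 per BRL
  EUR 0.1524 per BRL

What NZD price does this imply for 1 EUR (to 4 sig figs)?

1 EUR ÷ 0.1524 = 6.56168 BRL
6.56168 BRL × 0.2567 = 1.68438 NZD

EUR/NZD = 1.684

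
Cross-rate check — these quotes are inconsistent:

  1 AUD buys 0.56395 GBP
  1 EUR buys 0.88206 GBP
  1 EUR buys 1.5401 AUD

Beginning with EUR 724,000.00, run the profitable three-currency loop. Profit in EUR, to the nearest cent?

Profit: EUR 11,270.55

Profitable loop is EUR → GBP → AUD → EUR:
EUR 724,000.00 × 0.88206 = GBP 638,611.44
GBP 638,611.44 ÷ 0.56395 = AUD 1,132,390.18
AUD 1,132,390.18 ÷ 1.5401 = EUR 735,270.55
Profit = EUR 735,270.55 − EUR 724,000.00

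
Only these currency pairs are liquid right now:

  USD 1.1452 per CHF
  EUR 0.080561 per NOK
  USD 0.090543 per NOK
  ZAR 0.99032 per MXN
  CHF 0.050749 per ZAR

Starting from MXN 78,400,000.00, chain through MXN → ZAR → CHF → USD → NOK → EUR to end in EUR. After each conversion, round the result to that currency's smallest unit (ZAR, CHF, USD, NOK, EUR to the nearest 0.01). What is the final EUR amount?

MXN 78,400,000.00 × 0.99032 = ZAR 77,641,088.00
ZAR 77,641,088.00 × 0.050749 = CHF 3,940,207.57
CHF 3,940,207.57 × 1.1452 = USD 4,512,325.71
USD 4,512,325.71 ÷ 0.090543 = NOK 49,836,273.48
NOK 49,836,273.48 × 0.080561 = EUR 4,014,860.03

EUR 4,014,860.03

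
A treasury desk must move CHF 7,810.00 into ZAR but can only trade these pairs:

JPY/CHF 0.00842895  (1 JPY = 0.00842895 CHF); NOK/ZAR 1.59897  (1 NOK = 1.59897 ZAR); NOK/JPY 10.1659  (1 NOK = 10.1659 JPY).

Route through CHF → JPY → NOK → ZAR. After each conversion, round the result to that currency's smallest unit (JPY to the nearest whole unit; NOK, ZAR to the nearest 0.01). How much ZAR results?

CHF 7,810.00 ÷ 0.00842895 = JPY 926,569
JPY 926,569 ÷ 10.1659 = NOK 91,144.81
NOK 91,144.81 × 1.59897 = ZAR 145,737.82

ZAR 145,737.82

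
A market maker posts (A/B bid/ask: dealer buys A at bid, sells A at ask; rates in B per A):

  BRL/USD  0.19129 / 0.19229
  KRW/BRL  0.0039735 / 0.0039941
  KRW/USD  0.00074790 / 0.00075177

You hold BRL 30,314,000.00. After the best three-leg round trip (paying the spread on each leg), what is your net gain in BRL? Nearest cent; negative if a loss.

Best loop BRL → USD → KRW → BRL:
BRL 30,314,000.00 × 0.19129 (sell BRL at bid) = USD 5,798,765.06
USD 5,798,765.06 ÷ 0.00075177 (buy KRW at ask) = KRW 7,713,482,927
KRW 7,713,482,927 × 0.0039735 (sell KRW at bid) = BRL 30,649,524.41

Net profit: BRL 335,524.41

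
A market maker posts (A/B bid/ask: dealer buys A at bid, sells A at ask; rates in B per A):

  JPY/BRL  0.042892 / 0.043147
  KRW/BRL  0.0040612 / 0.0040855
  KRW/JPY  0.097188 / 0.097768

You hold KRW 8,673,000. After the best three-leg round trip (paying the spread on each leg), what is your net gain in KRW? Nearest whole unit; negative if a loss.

Best loop KRW → JPY → BRL → KRW:
KRW 8,673,000 × 0.097188 (sell KRW at bid) = JPY 842,912
JPY 842,912 × 0.042892 (sell JPY at bid) = BRL 36,154.16
BRL 36,154.16 ÷ 0.0040855 (buy KRW at ask) = KRW 8,849,385

Net profit: KRW 176,385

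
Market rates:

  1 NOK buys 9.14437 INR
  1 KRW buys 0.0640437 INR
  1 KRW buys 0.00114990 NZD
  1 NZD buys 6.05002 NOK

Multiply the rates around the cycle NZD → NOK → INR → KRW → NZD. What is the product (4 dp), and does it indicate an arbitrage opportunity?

Around NZD → NOK → INR → KRW → NZD: 1 × 6.05002 × 9.14437 ÷ 0.0640437 × 0.00114990 = 0.993332
Product < 1; profitable direction is NZD → KRW → INR → NOK → NZD.

0.9933 (arbitrage exists)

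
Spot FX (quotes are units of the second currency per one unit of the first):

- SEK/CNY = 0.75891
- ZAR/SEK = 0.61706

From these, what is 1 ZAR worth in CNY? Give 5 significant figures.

1 ZAR × 0.61706 = 0.61706 SEK
0.61706 SEK × 0.75891 = 0.468293 CNY

ZAR/CNY = 0.46829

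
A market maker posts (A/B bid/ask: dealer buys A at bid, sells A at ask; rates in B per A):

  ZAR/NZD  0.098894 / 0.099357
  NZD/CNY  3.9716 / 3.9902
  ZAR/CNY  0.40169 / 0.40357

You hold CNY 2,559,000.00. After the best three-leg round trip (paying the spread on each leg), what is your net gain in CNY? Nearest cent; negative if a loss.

Best loop CNY → NZD → ZAR → CNY:
CNY 2,559,000.00 ÷ 3.9902 (buy NZD at ask) = NZD 641,321.24
NZD 641,321.24 ÷ 0.099357 (buy ZAR at ask) = ZAR 6,454,716.20
ZAR 6,454,716.20 × 0.40169 (sell ZAR at bid) = CNY 2,592,794.95

Net profit: CNY 33,794.95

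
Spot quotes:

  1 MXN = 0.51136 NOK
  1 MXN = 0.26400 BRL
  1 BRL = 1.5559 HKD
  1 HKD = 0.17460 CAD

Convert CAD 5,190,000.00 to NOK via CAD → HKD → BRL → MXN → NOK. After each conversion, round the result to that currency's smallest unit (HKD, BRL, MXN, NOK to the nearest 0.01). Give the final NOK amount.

CAD 5,190,000.00 ÷ 0.17460 = HKD 29,725,085.91
HKD 29,725,085.91 ÷ 1.5559 = BRL 19,104,753.46
BRL 19,104,753.46 ÷ 0.26400 = MXN 72,366,490.38
MXN 72,366,490.38 × 0.51136 = NOK 37,005,328.52

NOK 37,005,328.52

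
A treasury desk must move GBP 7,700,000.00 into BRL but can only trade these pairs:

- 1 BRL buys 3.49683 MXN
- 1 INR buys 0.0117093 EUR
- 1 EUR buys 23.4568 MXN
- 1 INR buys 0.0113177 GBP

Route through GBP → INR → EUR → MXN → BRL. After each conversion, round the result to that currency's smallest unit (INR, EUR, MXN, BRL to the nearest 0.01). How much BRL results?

GBP 7,700,000.00 ÷ 0.0113177 = INR 680,350,247.84
INR 680,350,247.84 × 0.0117093 = EUR 7,966,425.16
EUR 7,966,425.16 × 23.4568 = MXN 186,866,841.69
MXN 186,866,841.69 ÷ 3.49683 = BRL 53,438,926.60

BRL 53,438,926.60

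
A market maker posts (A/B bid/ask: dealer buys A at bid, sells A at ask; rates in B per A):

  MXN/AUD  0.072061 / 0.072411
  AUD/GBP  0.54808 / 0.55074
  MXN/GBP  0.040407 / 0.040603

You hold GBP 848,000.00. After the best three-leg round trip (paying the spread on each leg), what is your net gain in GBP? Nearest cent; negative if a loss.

Net profit: GBP 11,213.90

Best loop GBP → AUD → MXN → GBP:
GBP 848,000.00 ÷ 0.55074 (buy AUD at ask) = AUD 1,539,746.52
AUD 1,539,746.52 ÷ 0.072411 (buy MXN at ask) = MXN 21,263,986.45
MXN 21,263,986.45 × 0.040407 (sell MXN at bid) = GBP 859,213.90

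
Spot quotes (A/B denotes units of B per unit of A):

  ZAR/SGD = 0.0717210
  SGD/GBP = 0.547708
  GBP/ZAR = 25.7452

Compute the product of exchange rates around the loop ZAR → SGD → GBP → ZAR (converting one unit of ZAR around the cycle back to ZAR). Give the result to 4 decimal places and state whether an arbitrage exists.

1.0113 (arbitrage exists)

Around ZAR → SGD → GBP → ZAR: 1 × 0.0717210 × 0.547708 × 25.7452 = 1.011327
Product > 1; profitable direction is ZAR → SGD → GBP → ZAR.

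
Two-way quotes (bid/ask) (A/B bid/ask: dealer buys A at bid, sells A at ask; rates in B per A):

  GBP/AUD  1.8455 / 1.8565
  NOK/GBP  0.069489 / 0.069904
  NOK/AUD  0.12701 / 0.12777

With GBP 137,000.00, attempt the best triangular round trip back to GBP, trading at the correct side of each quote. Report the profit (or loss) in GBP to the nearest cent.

Best loop GBP → AUD → NOK → GBP:
GBP 137,000.00 × 1.8455 (sell GBP at bid) = AUD 252,833.50
AUD 252,833.50 ÷ 0.12777 (buy NOK at ask) = NOK 1,978,817.41
NOK 1,978,817.41 × 0.069489 (sell NOK at bid) = GBP 137,506.04

Net profit: GBP 506.04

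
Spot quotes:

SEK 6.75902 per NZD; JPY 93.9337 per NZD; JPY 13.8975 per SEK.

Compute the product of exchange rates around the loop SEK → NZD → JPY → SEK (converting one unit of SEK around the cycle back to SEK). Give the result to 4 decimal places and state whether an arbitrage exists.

Around SEK → NZD → JPY → SEK: 1 ÷ 6.75902 × 93.9337 ÷ 13.8975 = 1.000002
Product ≈ 1 (deviation 0.000%, within rounding noise).

1.0000 (no arbitrage)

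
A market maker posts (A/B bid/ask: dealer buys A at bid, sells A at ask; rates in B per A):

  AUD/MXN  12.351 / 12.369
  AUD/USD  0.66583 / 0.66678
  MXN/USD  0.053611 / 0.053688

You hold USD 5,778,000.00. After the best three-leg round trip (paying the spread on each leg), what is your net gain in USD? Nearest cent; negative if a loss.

Best loop USD → MXN → AUD → USD:
USD 5,778,000.00 ÷ 0.053688 (buy MXN at ask) = MXN 107,621,814.93
MXN 107,621,814.93 ÷ 12.369 (buy AUD at ask) = AUD 8,700,930.95
AUD 8,700,930.95 × 0.66583 (sell AUD at bid) = USD 5,793,340.85

Net profit: USD 15,340.85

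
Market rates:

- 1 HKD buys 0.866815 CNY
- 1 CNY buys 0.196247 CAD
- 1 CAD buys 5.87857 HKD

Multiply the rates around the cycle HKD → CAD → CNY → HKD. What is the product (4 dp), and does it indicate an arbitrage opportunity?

1.0000 (no arbitrage)

Around HKD → CAD → CNY → HKD: 1 ÷ 5.87857 ÷ 0.196247 ÷ 0.866815 = 0.999997
Product ≈ 1 (deviation 0.000%, within rounding noise).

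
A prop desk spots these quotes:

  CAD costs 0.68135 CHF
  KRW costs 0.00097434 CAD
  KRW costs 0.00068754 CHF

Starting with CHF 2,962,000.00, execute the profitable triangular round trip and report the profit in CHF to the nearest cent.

Profitable loop is CHF → CAD → KRW → CHF:
CHF 2,962,000.00 ÷ 0.68135 = CAD 4,347,251.78
CAD 4,347,251.78 ÷ 0.00097434 = KRW 4,461,740,029
KRW 4,461,740,029 × 0.00068754 = CHF 3,067,624.74
Profit = CHF 3,067,624.74 − CHF 2,962,000.00

Profit: CHF 105,624.74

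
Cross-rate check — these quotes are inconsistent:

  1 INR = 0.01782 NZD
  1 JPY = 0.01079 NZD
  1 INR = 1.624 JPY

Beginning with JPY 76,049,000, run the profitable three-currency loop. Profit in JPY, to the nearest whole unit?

Profitable loop is JPY → INR → NZD → JPY:
JPY 76,049,000 ÷ 1.624 = INR 46,828,201.97
INR 46,828,201.97 × 0.01782 = NZD 834,478.56
NZD 834,478.56 ÷ 0.01079 = JPY 77,338,143
Profit = JPY 77,338,143 − JPY 76,049,000

Profit: JPY 1,289,143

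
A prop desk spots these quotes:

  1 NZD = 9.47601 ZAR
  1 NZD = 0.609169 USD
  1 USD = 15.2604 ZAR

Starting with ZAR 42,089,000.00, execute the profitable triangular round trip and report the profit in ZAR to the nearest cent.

Profit: ZAR 814,271.14

Profitable loop is ZAR → USD → NZD → ZAR:
ZAR 42,089,000.00 ÷ 15.2604 = USD 2,758,053.52
USD 2,758,053.52 ÷ 0.609169 = NZD 4,527,567.10
NZD 4,527,567.10 × 9.47601 = ZAR 42,903,271.14
Profit = ZAR 42,903,271.14 − ZAR 42,089,000.00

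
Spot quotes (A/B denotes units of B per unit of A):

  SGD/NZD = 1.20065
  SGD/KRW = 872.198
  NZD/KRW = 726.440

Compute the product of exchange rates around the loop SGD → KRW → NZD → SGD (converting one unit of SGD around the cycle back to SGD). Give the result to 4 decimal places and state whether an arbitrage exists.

1.0000 (no arbitrage)

Around SGD → KRW → NZD → SGD: 1 × 872.198 ÷ 726.440 ÷ 1.20065 = 0.999997
Product ≈ 1 (deviation 0.000%, within rounding noise).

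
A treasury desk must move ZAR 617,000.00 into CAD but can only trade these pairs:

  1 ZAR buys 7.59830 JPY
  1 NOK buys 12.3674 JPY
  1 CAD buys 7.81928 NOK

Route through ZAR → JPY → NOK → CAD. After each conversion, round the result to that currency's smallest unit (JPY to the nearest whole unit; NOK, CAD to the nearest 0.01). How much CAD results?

CAD 48,479.31

ZAR 617,000.00 × 7.59830 = JPY 4,688,151
JPY 4,688,151 ÷ 12.3674 = NOK 379,073.29
NOK 379,073.29 ÷ 7.81928 = CAD 48,479.31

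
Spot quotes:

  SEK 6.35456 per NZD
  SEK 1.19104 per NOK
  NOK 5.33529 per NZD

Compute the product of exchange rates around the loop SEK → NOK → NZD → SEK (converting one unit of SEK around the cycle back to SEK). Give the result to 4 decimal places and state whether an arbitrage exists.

Around SEK → NOK → NZD → SEK: 1 ÷ 1.19104 ÷ 5.33529 × 6.35456 = 1.000003
Product ≈ 1 (deviation 0.000%, within rounding noise).

1.0000 (no arbitrage)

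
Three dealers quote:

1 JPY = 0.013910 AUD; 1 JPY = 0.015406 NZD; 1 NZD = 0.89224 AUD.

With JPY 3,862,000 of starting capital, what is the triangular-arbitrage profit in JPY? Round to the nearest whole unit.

Profitable loop is JPY → AUD → NZD → JPY:
JPY 3,862,000 × 0.013910 = AUD 53,720.42
AUD 53,720.42 ÷ 0.89224 = NZD 60,208.49
NZD 60,208.49 ÷ 0.015406 = JPY 3,908,119
Profit = JPY 3,908,119 − JPY 3,862,000

Profit: JPY 46,119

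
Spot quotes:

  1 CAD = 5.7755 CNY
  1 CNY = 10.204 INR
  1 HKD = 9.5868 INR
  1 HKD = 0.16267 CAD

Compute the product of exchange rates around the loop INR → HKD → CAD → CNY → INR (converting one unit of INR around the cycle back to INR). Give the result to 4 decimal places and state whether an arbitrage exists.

1.0000 (no arbitrage)

Around INR → HKD → CAD → CNY → INR: 1 ÷ 9.5868 × 0.16267 × 5.7755 × 10.204 = 0.999986
Product ≈ 1 (deviation 0.001%, within rounding noise).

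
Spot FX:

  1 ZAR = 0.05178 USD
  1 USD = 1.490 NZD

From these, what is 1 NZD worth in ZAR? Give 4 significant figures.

1 NZD ÷ 1.490 = 0.671141 USD
0.671141 USD ÷ 0.05178 = 12.9614 ZAR

NZD/ZAR = 12.96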